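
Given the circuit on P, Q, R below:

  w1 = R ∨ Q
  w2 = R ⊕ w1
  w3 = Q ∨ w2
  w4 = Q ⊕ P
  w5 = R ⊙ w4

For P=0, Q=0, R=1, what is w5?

w4 = 0 ⊕ 0 = 0
w5 = 1 ⊙ 0 = 0

0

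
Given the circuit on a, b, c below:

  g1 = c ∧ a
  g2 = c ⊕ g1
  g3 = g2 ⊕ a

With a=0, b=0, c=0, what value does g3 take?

0

g1 = 0 ∧ 0 = 0
g2 = 0 ⊕ 0 = 0
g3 = 0 ⊕ 0 = 0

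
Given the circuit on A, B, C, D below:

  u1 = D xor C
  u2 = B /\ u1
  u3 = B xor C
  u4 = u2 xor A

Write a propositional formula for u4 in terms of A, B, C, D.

(B /\ (D xor C)) xor A

u1 = D xor C
u2 = B /\ u1 = B /\ (D xor C)
u4 = u2 xor A = (B /\ (D xor C)) xor A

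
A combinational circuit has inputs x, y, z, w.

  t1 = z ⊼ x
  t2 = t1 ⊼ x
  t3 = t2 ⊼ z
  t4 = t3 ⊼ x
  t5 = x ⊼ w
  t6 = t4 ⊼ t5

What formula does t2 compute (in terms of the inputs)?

t1 = z ⊼ x
t2 = t1 ⊼ x = (z ⊼ x) ⊼ x

(z ⊼ x) ⊼ x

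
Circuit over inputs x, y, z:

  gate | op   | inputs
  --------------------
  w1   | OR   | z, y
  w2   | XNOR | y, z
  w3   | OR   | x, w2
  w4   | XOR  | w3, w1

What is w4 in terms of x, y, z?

w1 = z OR y
w2 = y XNOR z
w3 = x OR w2 = x OR (y XNOR z)
w4 = w3 XOR w1 = (x OR (y XNOR z)) XOR (z OR y)

(x OR (y XNOR z)) XOR (z OR y)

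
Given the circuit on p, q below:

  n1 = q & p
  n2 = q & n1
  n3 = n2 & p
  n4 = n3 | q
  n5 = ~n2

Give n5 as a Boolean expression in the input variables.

~(q & (q & p))

n1 = q & p
n2 = q & n1 = q & (q & p)
n5 = ~n2 = ~(q & (q & p))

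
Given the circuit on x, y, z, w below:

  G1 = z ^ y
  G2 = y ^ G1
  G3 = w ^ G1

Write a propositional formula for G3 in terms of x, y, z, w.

w ^ (z ^ y)

G1 = z ^ y
G3 = w ^ G1 = w ^ (z ^ y)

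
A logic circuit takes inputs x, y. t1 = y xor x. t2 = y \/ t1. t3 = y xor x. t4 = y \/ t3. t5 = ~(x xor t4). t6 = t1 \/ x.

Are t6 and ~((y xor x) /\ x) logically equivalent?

t1 = y xor x
t6 = t1 \/ x = (y xor x) \/ x
At x=0, y=0: circuit gives 0, formula gives 1.

No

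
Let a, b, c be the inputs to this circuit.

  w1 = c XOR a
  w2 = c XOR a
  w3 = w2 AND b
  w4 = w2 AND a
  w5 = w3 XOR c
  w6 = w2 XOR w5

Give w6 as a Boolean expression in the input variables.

w2 = c XOR a
w3 = w2 AND b = (c XOR a) AND b
w5 = w3 XOR c = ((c XOR a) AND b) XOR c
w6 = w2 XOR w5 = (c XOR a) XOR (((c XOR a) AND b) XOR c)

(c XOR a) XOR (((c XOR a) AND b) XOR c)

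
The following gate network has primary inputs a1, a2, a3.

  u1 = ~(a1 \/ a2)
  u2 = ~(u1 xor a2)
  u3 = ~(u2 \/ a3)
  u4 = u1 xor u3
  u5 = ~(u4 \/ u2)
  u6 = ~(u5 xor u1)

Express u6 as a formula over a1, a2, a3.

u1 = ~(a1 \/ a2)
u2 = ~(u1 xor a2) = ~((~(a1 \/ a2)) xor a2)
u3 = ~(u2 \/ a3) = ~((~((~(a1 \/ a2)) xor a2)) \/ a3)
u4 = u1 xor u3 = (~(a1 \/ a2)) xor (~((~((~(a1 \/ a2)) xor a2)) \/ a3))
u5 = ~(u4 \/ u2) = ~(((~(a1 \/ a2)) xor (~((~((~(a1 \/ a2)) xor a2)) \/ a3))) \/ (~((~(a1 \/ a2)) xor a2)))
u6 = ~(u5 xor u1) = ~((~(((~(a1 \/ a2)) xor (~((~((~(a1 \/ a2)) xor a2)) \/ a3))) \/ (~((~(a1 \/ a2)) xor a2)))) xor (~(a1 \/ a2)))

~((~(((~(a1 \/ a2)) xor (~((~((~(a1 \/ a2)) xor a2)) \/ a3))) \/ (~((~(a1 \/ a2)) xor a2)))) xor (~(a1 \/ a2)))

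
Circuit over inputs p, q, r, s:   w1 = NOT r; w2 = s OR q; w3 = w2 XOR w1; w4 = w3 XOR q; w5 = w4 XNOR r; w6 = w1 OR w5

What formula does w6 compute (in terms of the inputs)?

NOT r OR ((((s OR q) XOR NOT r) XOR q) XNOR r)

w1 = NOT r
w2 = s OR q
w3 = w2 XOR w1 = (s OR q) XOR NOT r
w4 = w3 XOR q = ((s OR q) XOR NOT r) XOR q
w5 = w4 XNOR r = (((s OR q) XOR NOT r) XOR q) XNOR r
w6 = w1 OR w5 = NOT r OR ((((s OR q) XOR NOT r) XOR q) XNOR r)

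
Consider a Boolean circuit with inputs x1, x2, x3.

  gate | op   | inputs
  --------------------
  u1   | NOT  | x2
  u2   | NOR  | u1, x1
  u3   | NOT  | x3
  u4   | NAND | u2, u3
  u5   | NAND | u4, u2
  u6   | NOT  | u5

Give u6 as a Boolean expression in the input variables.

u1 = NOT x2
u2 = u1 NOR x1 = NOT x2 NOR x1
u3 = NOT x3
u4 = u2 NAND u3 = (NOT x2 NOR x1) NAND NOT x3
u5 = u4 NAND u2 = ((NOT x2 NOR x1) NAND NOT x3) NAND (NOT x2 NOR x1)
u6 = NOT u5 = NOT (((NOT x2 NOR x1) NAND NOT x3) NAND (NOT x2 NOR x1))

NOT (((NOT x2 NOR x1) NAND NOT x3) NAND (NOT x2 NOR x1))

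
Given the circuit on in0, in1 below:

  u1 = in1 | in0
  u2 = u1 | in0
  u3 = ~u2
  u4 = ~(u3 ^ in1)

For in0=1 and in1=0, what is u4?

u1 = 0 | 1 = 1
u2 = 1 | 1 = 1
u3 = ~1 = 0
u4 = ~(0 ^ 0) = 1

1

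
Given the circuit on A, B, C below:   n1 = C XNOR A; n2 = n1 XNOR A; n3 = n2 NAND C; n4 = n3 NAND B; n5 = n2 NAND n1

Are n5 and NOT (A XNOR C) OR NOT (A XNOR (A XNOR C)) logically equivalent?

Yes

n1 = C XNOR A
n2 = n1 XNOR A = (C XNOR A) XNOR A
n5 = n2 NAND n1 = ((C XNOR A) XNOR A) NAND (C XNOR A)
At A=1, B=0, C=1: circuit gives 0, formula gives 0.
At A=0, B=0, C=0: circuit gives 1, formula gives 1.
Agrees on all 8 inputs.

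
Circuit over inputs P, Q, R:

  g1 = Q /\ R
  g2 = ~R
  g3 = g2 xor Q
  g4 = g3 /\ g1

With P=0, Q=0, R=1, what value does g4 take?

0

g1 = 0 /\ 1 = 0
g2 = ~1 = 0
g3 = 0 xor 0 = 0
g4 = 0 /\ 0 = 0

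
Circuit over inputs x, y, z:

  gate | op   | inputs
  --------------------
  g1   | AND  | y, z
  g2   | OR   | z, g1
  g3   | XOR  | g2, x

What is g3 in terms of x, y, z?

(z OR (y AND z)) XOR x

g1 = y AND z
g2 = z OR g1 = z OR (y AND z)
g3 = g2 XOR x = (z OR (y AND z)) XOR x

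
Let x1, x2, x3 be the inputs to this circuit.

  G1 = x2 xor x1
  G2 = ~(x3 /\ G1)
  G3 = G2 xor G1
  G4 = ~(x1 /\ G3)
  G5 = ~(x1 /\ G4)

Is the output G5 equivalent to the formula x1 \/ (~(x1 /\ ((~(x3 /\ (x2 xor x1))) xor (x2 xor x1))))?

No

G1 = x2 xor x1
G2 = ~(x3 /\ G1) = ~(x3 /\ (x2 xor x1))
G3 = G2 xor G1 = (~(x3 /\ (x2 xor x1))) xor (x2 xor x1)
G4 = ~(x1 /\ G3) = ~(x1 /\ ((~(x3 /\ (x2 xor x1))) xor (x2 xor x1)))
G5 = ~(x1 /\ G4) = ~(x1 /\ (~(x1 /\ ((~(x3 /\ (x2 xor x1))) xor (x2 xor x1)))))
At x1=1, x2=0, x3=0: circuit gives 0, formula gives 1.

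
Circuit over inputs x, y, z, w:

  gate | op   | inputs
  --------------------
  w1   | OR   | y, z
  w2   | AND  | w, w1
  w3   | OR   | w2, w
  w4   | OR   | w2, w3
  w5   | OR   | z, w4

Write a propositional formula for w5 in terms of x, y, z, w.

z OR ((w AND (y OR z)) OR ((w AND (y OR z)) OR w))

w1 = y OR z
w2 = w AND w1 = w AND (y OR z)
w3 = w2 OR w = (w AND (y OR z)) OR w
w4 = w2 OR w3 = (w AND (y OR z)) OR ((w AND (y OR z)) OR w)
w5 = z OR w4 = z OR ((w AND (y OR z)) OR ((w AND (y OR z)) OR w))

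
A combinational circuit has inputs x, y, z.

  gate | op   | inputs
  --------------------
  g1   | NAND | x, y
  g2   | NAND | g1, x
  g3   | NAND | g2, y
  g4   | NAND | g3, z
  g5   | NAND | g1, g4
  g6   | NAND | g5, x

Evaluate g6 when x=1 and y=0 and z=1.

g1 = 1 NAND 0 = 1
g2 = 1 NAND 1 = 0
g3 = 0 NAND 0 = 1
g4 = 1 NAND 1 = 0
g5 = 1 NAND 0 = 1
g6 = 1 NAND 1 = 0

0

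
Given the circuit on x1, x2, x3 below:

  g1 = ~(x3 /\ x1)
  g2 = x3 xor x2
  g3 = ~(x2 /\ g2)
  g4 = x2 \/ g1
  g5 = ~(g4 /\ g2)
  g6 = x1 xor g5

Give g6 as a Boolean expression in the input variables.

x1 xor (~((x2 \/ (~(x3 /\ x1))) /\ (x3 xor x2)))

g1 = ~(x3 /\ x1)
g2 = x3 xor x2
g4 = x2 \/ g1 = x2 \/ (~(x3 /\ x1))
g5 = ~(g4 /\ g2) = ~((x2 \/ (~(x3 /\ x1))) /\ (x3 xor x2))
g6 = x1 xor g5 = x1 xor (~((x2 \/ (~(x3 /\ x1))) /\ (x3 xor x2)))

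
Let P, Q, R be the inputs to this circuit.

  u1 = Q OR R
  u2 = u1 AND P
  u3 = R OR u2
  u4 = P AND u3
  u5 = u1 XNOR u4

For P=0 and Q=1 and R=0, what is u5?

u1 = 1 OR 0 = 1
u2 = 1 AND 0 = 0
u3 = 0 OR 0 = 0
u4 = 0 AND 0 = 0
u5 = 1 XNOR 0 = 0

0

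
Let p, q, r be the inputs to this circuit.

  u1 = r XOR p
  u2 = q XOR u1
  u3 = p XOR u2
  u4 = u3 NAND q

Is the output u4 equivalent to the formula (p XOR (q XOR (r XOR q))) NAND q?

u1 = r XOR p
u2 = q XOR u1 = q XOR (r XOR p)
u3 = p XOR u2 = p XOR (q XOR (r XOR p))
u4 = u3 NAND q = (p XOR (q XOR (r XOR p))) NAND q
At p=0, q=1, r=0: circuit gives 0, formula gives 1.

No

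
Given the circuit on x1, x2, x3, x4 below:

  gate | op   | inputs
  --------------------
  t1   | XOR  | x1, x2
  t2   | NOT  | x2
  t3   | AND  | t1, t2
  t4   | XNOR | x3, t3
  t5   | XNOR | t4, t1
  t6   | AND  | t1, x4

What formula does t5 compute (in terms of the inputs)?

t1 = x1 XOR x2
t2 = NOT x2
t3 = t1 AND t2 = (x1 XOR x2) AND NOT x2
t4 = x3 XNOR t3 = x3 XNOR ((x1 XOR x2) AND NOT x2)
t5 = t4 XNOR t1 = (x3 XNOR ((x1 XOR x2) AND NOT x2)) XNOR (x1 XOR x2)

(x3 XNOR ((x1 XOR x2) AND NOT x2)) XNOR (x1 XOR x2)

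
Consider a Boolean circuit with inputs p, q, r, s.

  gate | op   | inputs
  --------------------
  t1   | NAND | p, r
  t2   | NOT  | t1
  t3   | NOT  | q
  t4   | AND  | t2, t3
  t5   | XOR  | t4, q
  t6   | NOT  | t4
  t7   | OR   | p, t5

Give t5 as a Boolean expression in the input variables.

t1 = p NAND r
t2 = NOT t1 = NOT (p NAND r)
t3 = NOT q
t4 = t2 AND t3 = NOT (p NAND r) AND NOT q
t5 = t4 XOR q = (NOT (p NAND r) AND NOT q) XOR q

(NOT (p NAND r) AND NOT q) XOR q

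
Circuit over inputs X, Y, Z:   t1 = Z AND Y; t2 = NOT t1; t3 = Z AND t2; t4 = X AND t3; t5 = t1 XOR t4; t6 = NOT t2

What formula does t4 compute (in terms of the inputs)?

t1 = Z AND Y
t2 = NOT t1 = NOT (Z AND Y)
t3 = Z AND t2 = Z AND NOT (Z AND Y)
t4 = X AND t3 = X AND (Z AND NOT (Z AND Y))

X AND (Z AND NOT (Z AND Y))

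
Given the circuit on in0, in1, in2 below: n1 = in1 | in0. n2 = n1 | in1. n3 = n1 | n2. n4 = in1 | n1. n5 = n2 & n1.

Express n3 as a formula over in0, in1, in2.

(in1 | in0) | ((in1 | in0) | in1)

n1 = in1 | in0
n2 = n1 | in1 = (in1 | in0) | in1
n3 = n1 | n2 = (in1 | in0) | ((in1 | in0) | in1)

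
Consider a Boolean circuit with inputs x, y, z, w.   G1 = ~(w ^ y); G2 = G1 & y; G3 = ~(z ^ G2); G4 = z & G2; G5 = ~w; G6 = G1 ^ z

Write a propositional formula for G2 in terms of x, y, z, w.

(~(w ^ y)) & y

G1 = ~(w ^ y)
G2 = G1 & y = (~(w ^ y)) & y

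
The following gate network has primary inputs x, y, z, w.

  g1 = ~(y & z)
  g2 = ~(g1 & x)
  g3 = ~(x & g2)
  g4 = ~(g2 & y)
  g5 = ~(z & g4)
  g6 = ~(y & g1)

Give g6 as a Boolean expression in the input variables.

~(y & (~(y & z)))

g1 = ~(y & z)
g6 = ~(y & g1) = ~(y & (~(y & z)))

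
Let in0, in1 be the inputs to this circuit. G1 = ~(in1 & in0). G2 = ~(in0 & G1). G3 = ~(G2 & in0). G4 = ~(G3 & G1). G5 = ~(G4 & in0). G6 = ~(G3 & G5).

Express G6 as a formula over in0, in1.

~((~((~(in0 & (~(in1 & in0)))) & in0)) & (~((~((~((~(in0 & (~(in1 & in0)))) & in0)) & (~(in1 & in0)))) & in0)))

G1 = ~(in1 & in0)
G2 = ~(in0 & G1) = ~(in0 & (~(in1 & in0)))
G3 = ~(G2 & in0) = ~((~(in0 & (~(in1 & in0)))) & in0)
G4 = ~(G3 & G1) = ~((~((~(in0 & (~(in1 & in0)))) & in0)) & (~(in1 & in0)))
G5 = ~(G4 & in0) = ~((~((~((~(in0 & (~(in1 & in0)))) & in0)) & (~(in1 & in0)))) & in0)
G6 = ~(G3 & G5) = ~((~((~(in0 & (~(in1 & in0)))) & in0)) & (~((~((~((~(in0 & (~(in1 & in0)))) & in0)) & (~(in1 & in0)))) & in0)))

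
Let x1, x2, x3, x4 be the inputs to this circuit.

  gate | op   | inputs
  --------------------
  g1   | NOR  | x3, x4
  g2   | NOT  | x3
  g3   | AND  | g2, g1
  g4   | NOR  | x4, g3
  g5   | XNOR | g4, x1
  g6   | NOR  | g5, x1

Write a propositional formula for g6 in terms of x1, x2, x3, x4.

((x4 NOR (NOT x3 AND (x3 NOR x4))) XNOR x1) NOR x1

g1 = x3 NOR x4
g2 = NOT x3
g3 = g2 AND g1 = NOT x3 AND (x3 NOR x4)
g4 = x4 NOR g3 = x4 NOR (NOT x3 AND (x3 NOR x4))
g5 = g4 XNOR x1 = (x4 NOR (NOT x3 AND (x3 NOR x4))) XNOR x1
g6 = g5 NOR x1 = ((x4 NOR (NOT x3 AND (x3 NOR x4))) XNOR x1) NOR x1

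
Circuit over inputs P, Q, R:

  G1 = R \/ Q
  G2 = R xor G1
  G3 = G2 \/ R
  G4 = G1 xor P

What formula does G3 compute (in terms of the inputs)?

(R xor (R \/ Q)) \/ R

G1 = R \/ Q
G2 = R xor G1 = R xor (R \/ Q)
G3 = G2 \/ R = (R xor (R \/ Q)) \/ R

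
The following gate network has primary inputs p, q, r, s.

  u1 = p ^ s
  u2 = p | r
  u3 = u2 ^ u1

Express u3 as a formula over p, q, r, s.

u1 = p ^ s
u2 = p | r
u3 = u2 ^ u1 = (p | r) ^ (p ^ s)

(p | r) ^ (p ^ s)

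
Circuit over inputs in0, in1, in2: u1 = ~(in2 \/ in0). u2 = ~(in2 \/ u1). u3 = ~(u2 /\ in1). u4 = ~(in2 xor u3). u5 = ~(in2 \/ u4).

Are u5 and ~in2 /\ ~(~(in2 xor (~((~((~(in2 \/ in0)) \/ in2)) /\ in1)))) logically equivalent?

u1 = ~(in2 \/ in0)
u2 = ~(in2 \/ u1) = ~(in2 \/ (~(in2 \/ in0)))
u3 = ~(u2 /\ in1) = ~((~(in2 \/ (~(in2 \/ in0)))) /\ in1)
u4 = ~(in2 xor u3) = ~(in2 xor (~((~(in2 \/ (~(in2 \/ in0)))) /\ in1)))
u5 = ~(in2 \/ u4) = ~(in2 \/ (~(in2 xor (~((~(in2 \/ (~(in2 \/ in0)))) /\ in1)))))
At in0=0, in1=0, in2=1: circuit gives 0, formula gives 0.
At in0=0, in1=0, in2=0: circuit gives 1, formula gives 1.
Agrees on all 8 inputs.

Yes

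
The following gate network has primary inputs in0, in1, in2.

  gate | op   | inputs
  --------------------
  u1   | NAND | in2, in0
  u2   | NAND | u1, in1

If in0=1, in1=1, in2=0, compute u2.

0

u1 = 0 NAND 1 = 1
u2 = 1 NAND 1 = 0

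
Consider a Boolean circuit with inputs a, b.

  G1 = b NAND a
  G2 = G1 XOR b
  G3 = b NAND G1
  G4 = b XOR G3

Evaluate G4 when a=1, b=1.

G1 = 1 NAND 1 = 0
G3 = 1 NAND 0 = 1
G4 = 1 XOR 1 = 0

0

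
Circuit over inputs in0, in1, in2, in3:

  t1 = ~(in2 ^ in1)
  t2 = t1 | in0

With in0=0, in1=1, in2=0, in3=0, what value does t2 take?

t1 = ~(0 ^ 1) = 0
t2 = 0 | 0 = 0

0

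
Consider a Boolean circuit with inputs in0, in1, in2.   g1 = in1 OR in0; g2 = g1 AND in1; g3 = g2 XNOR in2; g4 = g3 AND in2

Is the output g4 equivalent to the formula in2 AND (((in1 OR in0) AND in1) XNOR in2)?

Yes

g1 = in1 OR in0
g2 = g1 AND in1 = (in1 OR in0) AND in1
g3 = g2 XNOR in2 = ((in1 OR in0) AND in1) XNOR in2
g4 = g3 AND in2 = (((in1 OR in0) AND in1) XNOR in2) AND in2
At in0=0, in1=0, in2=0: circuit gives 0, formula gives 0.
At in0=0, in1=1, in2=1: circuit gives 1, formula gives 1.
Agrees on all 8 inputs.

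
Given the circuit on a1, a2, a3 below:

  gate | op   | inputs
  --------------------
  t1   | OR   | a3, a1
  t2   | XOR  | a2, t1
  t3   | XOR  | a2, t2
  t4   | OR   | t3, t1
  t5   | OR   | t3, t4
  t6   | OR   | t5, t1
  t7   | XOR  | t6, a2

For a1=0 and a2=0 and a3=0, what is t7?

0

t1 = 0 OR 0 = 0
t2 = 0 XOR 0 = 0
t3 = 0 XOR 0 = 0
t4 = 0 OR 0 = 0
t5 = 0 OR 0 = 0
t6 = 0 OR 0 = 0
t7 = 0 XOR 0 = 0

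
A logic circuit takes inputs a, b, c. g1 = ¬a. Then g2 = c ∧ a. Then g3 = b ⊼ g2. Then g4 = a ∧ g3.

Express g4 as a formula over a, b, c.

a ∧ (b ⊼ (c ∧ a))

g2 = c ∧ a
g3 = b ⊼ g2 = b ⊼ (c ∧ a)
g4 = a ∧ g3 = a ∧ (b ⊼ (c ∧ a))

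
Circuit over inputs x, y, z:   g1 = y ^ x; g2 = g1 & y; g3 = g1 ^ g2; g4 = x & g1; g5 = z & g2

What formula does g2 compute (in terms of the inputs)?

(y ^ x) & y

g1 = y ^ x
g2 = g1 & y = (y ^ x) & y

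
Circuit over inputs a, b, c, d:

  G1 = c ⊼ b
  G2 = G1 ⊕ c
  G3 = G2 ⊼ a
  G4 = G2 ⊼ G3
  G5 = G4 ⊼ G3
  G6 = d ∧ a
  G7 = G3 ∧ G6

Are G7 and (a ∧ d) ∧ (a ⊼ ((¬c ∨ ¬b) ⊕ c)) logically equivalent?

G1 = c ⊼ b
G2 = G1 ⊕ c = (c ⊼ b) ⊕ c
G3 = G2 ⊼ a = ((c ⊼ b) ⊕ c) ⊼ a
G6 = d ∧ a
G7 = G3 ∧ G6 = (((c ⊼ b) ⊕ c) ⊼ a) ∧ (d ∧ a)
At a=0, b=0, c=0, d=0: circuit gives 0, formula gives 0.
At a=1, b=0, c=1, d=1: circuit gives 1, formula gives 1.
Agrees on all 16 inputs.

Yes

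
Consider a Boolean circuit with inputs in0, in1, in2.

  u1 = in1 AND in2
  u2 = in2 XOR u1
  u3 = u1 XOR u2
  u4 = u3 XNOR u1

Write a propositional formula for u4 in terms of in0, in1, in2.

((in1 AND in2) XOR (in2 XOR (in1 AND in2))) XNOR (in1 AND in2)

u1 = in1 AND in2
u2 = in2 XOR u1 = in2 XOR (in1 AND in2)
u3 = u1 XOR u2 = (in1 AND in2) XOR (in2 XOR (in1 AND in2))
u4 = u3 XNOR u1 = ((in1 AND in2) XOR (in2 XOR (in1 AND in2))) XNOR (in1 AND in2)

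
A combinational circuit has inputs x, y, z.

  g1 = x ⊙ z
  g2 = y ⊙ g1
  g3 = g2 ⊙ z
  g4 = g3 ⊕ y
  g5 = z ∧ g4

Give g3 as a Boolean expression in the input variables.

g1 = x ⊙ z
g2 = y ⊙ g1 = y ⊙ (x ⊙ z)
g3 = g2 ⊙ z = (y ⊙ (x ⊙ z)) ⊙ z

(y ⊙ (x ⊙ z)) ⊙ z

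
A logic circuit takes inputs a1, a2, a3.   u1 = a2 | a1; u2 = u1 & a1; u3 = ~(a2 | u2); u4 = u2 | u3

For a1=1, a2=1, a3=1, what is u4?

u1 = 1 | 1 = 1
u2 = 1 & 1 = 1
u3 = ~(1 | 1) = 0
u4 = 1 | 0 = 1

1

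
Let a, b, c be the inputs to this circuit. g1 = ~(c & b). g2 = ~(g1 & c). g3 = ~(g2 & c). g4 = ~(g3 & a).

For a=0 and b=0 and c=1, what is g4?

1

g1 = ~(1 & 0) = 1
g2 = ~(1 & 1) = 0
g3 = ~(0 & 1) = 1
g4 = ~(1 & 0) = 1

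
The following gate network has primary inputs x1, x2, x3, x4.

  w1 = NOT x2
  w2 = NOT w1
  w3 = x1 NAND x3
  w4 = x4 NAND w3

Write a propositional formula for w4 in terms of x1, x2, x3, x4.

w3 = x1 NAND x3
w4 = x4 NAND w3 = x4 NAND (x1 NAND x3)

x4 NAND (x1 NAND x3)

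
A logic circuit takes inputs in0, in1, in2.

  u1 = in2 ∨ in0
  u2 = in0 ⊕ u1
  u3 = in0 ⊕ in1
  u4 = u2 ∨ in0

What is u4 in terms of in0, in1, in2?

u1 = in2 ∨ in0
u2 = in0 ⊕ u1 = in0 ⊕ (in2 ∨ in0)
u4 = u2 ∨ in0 = (in0 ⊕ (in2 ∨ in0)) ∨ in0

(in0 ⊕ (in2 ∨ in0)) ∨ in0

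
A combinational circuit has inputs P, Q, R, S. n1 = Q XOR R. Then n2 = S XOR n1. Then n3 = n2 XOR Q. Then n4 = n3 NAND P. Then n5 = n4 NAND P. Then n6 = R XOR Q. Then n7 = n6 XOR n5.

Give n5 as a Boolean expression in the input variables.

(((S XOR (Q XOR R)) XOR Q) NAND P) NAND P

n1 = Q XOR R
n2 = S XOR n1 = S XOR (Q XOR R)
n3 = n2 XOR Q = (S XOR (Q XOR R)) XOR Q
n4 = n3 NAND P = ((S XOR (Q XOR R)) XOR Q) NAND P
n5 = n4 NAND P = (((S XOR (Q XOR R)) XOR Q) NAND P) NAND P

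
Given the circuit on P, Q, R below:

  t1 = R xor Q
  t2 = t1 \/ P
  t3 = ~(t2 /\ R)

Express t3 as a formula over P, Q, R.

t1 = R xor Q
t2 = t1 \/ P = (R xor Q) \/ P
t3 = ~(t2 /\ R) = ~(((R xor Q) \/ P) /\ R)

~(((R xor Q) \/ P) /\ R)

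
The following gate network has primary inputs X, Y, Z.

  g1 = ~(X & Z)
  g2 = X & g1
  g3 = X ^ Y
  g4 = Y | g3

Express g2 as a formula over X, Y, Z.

g1 = ~(X & Z)
g2 = X & g1 = X & (~(X & Z))

X & (~(X & Z))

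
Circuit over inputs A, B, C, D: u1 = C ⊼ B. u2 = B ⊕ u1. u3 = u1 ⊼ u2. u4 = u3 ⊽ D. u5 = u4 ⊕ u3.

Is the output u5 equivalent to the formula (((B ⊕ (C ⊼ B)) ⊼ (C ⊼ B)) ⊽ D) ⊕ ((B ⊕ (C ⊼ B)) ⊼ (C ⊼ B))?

Yes

u1 = C ⊼ B
u2 = B ⊕ u1 = B ⊕ (C ⊼ B)
u3 = u1 ⊼ u2 = (C ⊼ B) ⊼ (B ⊕ (C ⊼ B))
u4 = u3 ⊽ D = ((C ⊼ B) ⊼ (B ⊕ (C ⊼ B))) ⊽ D
u5 = u4 ⊕ u3 = (((C ⊼ B) ⊼ (B ⊕ (C ⊼ B))) ⊽ D) ⊕ ((C ⊼ B) ⊼ (B ⊕ (C ⊼ B)))
At A=0, B=0, C=0, D=1: circuit gives 0, formula gives 0.
At A=0, B=0, C=0, D=0: circuit gives 1, formula gives 1.
Agrees on all 16 inputs.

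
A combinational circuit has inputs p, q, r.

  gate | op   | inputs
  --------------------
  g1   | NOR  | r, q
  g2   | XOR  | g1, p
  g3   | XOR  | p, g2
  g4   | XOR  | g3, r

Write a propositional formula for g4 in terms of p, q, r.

(p XOR ((r NOR q) XOR p)) XOR r

g1 = r NOR q
g2 = g1 XOR p = (r NOR q) XOR p
g3 = p XOR g2 = p XOR ((r NOR q) XOR p)
g4 = g3 XOR r = (p XOR ((r NOR q) XOR p)) XOR r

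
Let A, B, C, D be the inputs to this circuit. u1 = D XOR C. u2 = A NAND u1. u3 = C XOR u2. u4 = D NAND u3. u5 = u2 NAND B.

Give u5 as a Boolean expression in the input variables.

u1 = D XOR C
u2 = A NAND u1 = A NAND (D XOR C)
u5 = u2 NAND B = (A NAND (D XOR C)) NAND B

(A NAND (D XOR C)) NAND B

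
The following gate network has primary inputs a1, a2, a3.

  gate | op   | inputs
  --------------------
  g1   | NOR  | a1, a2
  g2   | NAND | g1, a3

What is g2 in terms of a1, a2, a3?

g1 = a1 NOR a2
g2 = g1 NAND a3 = (a1 NOR a2) NAND a3

(a1 NOR a2) NAND a3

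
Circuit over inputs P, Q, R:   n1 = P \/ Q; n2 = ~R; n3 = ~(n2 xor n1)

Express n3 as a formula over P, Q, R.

~(~R xor (P \/ Q))

n1 = P \/ Q
n2 = ~R
n3 = ~(n2 xor n1) = ~(~R xor (P \/ Q))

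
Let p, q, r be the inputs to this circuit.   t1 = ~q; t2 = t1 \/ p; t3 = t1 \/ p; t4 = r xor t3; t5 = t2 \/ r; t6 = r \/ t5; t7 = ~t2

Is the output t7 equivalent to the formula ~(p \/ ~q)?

t1 = ~q
t2 = t1 \/ p = ~q \/ p
t7 = ~t2 = ~(~q \/ p)
At p=0, q=0, r=0: circuit gives 0, formula gives 0.
At p=0, q=1, r=0: circuit gives 1, formula gives 1.
Agrees on all 8 inputs.

Yes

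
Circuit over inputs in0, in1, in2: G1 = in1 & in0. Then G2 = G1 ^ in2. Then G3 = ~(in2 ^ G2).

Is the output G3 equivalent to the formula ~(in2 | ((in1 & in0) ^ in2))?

G1 = in1 & in0
G2 = G1 ^ in2 = (in1 & in0) ^ in2
G3 = ~(in2 ^ G2) = ~(in2 ^ ((in1 & in0) ^ in2))
At in0=0, in1=0, in2=1: circuit gives 1, formula gives 0.

No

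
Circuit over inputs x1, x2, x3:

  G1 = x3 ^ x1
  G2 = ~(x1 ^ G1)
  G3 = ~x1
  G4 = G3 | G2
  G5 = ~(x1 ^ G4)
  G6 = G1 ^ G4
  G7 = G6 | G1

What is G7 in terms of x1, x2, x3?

((x3 ^ x1) ^ (~x1 | (~(x1 ^ (x3 ^ x1))))) | (x3 ^ x1)

G1 = x3 ^ x1
G2 = ~(x1 ^ G1) = ~(x1 ^ (x3 ^ x1))
G3 = ~x1
G4 = G3 | G2 = ~x1 | (~(x1 ^ (x3 ^ x1)))
G6 = G1 ^ G4 = (x3 ^ x1) ^ (~x1 | (~(x1 ^ (x3 ^ x1))))
G7 = G6 | G1 = ((x3 ^ x1) ^ (~x1 | (~(x1 ^ (x3 ^ x1))))) | (x3 ^ x1)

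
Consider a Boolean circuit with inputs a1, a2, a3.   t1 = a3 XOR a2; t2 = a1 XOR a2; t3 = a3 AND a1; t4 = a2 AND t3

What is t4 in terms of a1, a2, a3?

t3 = a3 AND a1
t4 = a2 AND t3 = a2 AND (a3 AND a1)

a2 AND (a3 AND a1)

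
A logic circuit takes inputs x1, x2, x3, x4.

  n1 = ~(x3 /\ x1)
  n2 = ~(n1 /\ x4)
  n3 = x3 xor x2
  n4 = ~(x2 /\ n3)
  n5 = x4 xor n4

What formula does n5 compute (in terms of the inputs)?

n3 = x3 xor x2
n4 = ~(x2 /\ n3) = ~(x2 /\ (x3 xor x2))
n5 = x4 xor n4 = x4 xor (~(x2 /\ (x3 xor x2)))

x4 xor (~(x2 /\ (x3 xor x2)))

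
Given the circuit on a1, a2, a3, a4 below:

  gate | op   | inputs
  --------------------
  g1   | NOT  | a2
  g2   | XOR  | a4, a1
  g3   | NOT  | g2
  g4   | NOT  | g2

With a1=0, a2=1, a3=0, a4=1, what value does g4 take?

g2 = 1 XOR 0 = 1
g4 = NOT 1 = 0

0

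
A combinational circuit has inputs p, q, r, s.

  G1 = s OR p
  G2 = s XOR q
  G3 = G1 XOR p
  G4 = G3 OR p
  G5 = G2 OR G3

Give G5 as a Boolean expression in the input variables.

G1 = s OR p
G2 = s XOR q
G3 = G1 XOR p = (s OR p) XOR p
G5 = G2 OR G3 = (s XOR q) OR ((s OR p) XOR p)

(s XOR q) OR ((s OR p) XOR p)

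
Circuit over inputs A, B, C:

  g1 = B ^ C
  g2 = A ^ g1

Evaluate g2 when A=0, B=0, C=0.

g1 = 0 ^ 0 = 0
g2 = 0 ^ 0 = 0

0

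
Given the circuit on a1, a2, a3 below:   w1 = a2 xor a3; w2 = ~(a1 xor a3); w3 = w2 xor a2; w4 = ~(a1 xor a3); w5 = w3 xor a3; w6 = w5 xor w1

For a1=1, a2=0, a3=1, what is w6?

1

w1 = 0 xor 1 = 1
w2 = ~(1 xor 1) = 1
w3 = 1 xor 0 = 1
w5 = 1 xor 1 = 0
w6 = 0 xor 1 = 1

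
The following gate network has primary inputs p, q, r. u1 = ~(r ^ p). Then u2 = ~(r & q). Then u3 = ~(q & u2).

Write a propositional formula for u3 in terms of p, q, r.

~(q & (~(r & q)))

u2 = ~(r & q)
u3 = ~(q & u2) = ~(q & (~(r & q)))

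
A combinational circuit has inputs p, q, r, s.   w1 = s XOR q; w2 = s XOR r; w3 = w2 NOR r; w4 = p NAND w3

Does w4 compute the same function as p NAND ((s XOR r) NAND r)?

No

w2 = s XOR r
w3 = w2 NOR r = (s XOR r) NOR r
w4 = p NAND w3 = p NAND ((s XOR r) NOR r)
At p=1, q=0, r=0, s=1: circuit gives 1, formula gives 0.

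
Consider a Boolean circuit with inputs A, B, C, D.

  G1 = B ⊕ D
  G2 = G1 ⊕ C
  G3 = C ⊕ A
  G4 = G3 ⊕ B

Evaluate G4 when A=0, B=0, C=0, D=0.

G3 = 0 ⊕ 0 = 0
G4 = 0 ⊕ 0 = 0

0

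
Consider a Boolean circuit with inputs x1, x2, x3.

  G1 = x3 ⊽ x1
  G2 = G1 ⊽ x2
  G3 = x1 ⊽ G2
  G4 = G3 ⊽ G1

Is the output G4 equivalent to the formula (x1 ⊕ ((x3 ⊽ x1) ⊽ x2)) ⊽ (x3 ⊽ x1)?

G1 = x3 ⊽ x1
G2 = G1 ⊽ x2 = (x3 ⊽ x1) ⊽ x2
G3 = x1 ⊽ G2 = x1 ⊽ ((x3 ⊽ x1) ⊽ x2)
G4 = G3 ⊽ G1 = (x1 ⊽ ((x3 ⊽ x1) ⊽ x2)) ⊽ (x3 ⊽ x1)
At x1=0, x2=0, x3=1: circuit gives 1, formula gives 0.

No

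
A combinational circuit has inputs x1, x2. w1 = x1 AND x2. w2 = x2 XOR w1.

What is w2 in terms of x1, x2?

w1 = x1 AND x2
w2 = x2 XOR w1 = x2 XOR (x1 AND x2)

x2 XOR (x1 AND x2)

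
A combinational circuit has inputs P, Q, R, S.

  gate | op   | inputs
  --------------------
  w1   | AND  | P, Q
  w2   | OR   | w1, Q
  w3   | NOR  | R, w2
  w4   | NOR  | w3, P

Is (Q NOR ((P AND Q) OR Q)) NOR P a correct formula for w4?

w1 = P AND Q
w2 = w1 OR Q = (P AND Q) OR Q
w3 = R NOR w2 = R NOR ((P AND Q) OR Q)
w4 = w3 NOR P = (R NOR ((P AND Q) OR Q)) NOR P
At P=0, Q=0, R=1, S=0: circuit gives 1, formula gives 0.

No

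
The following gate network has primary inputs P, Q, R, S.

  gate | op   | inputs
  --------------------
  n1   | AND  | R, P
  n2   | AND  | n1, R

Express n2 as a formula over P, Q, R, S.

(R AND P) AND R

n1 = R AND P
n2 = n1 AND R = (R AND P) AND R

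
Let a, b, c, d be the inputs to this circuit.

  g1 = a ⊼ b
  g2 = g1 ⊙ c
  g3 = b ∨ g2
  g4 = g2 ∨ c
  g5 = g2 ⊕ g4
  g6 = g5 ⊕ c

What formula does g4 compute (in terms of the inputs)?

g1 = a ⊼ b
g2 = g1 ⊙ c = (a ⊼ b) ⊙ c
g4 = g2 ∨ c = ((a ⊼ b) ⊙ c) ∨ c

((a ⊼ b) ⊙ c) ∨ c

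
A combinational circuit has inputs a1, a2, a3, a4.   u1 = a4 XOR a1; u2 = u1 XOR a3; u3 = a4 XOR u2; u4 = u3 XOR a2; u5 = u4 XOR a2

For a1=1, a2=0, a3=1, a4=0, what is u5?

0

u1 = 0 XOR 1 = 1
u2 = 1 XOR 1 = 0
u3 = 0 XOR 0 = 0
u4 = 0 XOR 0 = 0
u5 = 0 XOR 0 = 0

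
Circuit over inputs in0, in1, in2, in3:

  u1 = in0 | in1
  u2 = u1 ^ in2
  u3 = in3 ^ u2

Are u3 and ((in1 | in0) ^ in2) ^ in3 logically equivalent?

Yes

u1 = in0 | in1
u2 = u1 ^ in2 = (in0 | in1) ^ in2
u3 = in3 ^ u2 = in3 ^ ((in0 | in1) ^ in2)
At in0=0, in1=0, in2=0, in3=0: circuit gives 0, formula gives 0.
At in0=0, in1=0, in2=0, in3=1: circuit gives 1, formula gives 1.
Agrees on all 16 inputs.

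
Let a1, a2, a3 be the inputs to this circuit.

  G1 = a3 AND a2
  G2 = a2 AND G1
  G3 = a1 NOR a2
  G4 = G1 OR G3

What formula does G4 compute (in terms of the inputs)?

G1 = a3 AND a2
G3 = a1 NOR a2
G4 = G1 OR G3 = (a3 AND a2) OR (a1 NOR a2)

(a3 AND a2) OR (a1 NOR a2)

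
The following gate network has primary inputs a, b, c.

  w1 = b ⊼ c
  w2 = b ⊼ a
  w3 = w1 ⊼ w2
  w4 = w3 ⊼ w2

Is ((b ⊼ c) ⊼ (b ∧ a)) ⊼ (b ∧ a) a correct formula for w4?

No

w1 = b ⊼ c
w2 = b ⊼ a
w3 = w1 ⊼ w2 = (b ⊼ c) ⊼ (b ⊼ a)
w4 = w3 ⊼ w2 = ((b ⊼ c) ⊼ (b ⊼ a)) ⊼ (b ⊼ a)
At a=0, b=1, c=1: circuit gives 0, formula gives 1.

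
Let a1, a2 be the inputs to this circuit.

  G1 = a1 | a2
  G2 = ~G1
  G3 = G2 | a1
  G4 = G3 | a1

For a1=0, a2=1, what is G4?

G1 = 0 | 1 = 1
G2 = ~1 = 0
G3 = 0 | 0 = 0
G4 = 0 | 0 = 0

0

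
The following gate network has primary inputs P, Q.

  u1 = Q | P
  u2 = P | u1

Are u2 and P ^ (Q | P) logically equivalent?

u1 = Q | P
u2 = P | u1 = P | (Q | P)
At P=1, Q=0: circuit gives 1, formula gives 0.

No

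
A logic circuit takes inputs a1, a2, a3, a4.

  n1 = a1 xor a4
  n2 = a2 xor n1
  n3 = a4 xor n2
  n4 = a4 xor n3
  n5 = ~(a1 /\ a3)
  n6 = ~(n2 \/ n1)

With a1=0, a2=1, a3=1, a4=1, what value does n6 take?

0

n1 = 0 xor 1 = 1
n2 = 1 xor 1 = 0
n6 = ~(0 \/ 1) = 0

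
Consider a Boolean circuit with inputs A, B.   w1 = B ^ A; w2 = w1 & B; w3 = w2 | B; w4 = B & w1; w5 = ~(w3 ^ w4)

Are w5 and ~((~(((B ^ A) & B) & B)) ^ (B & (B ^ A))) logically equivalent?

w1 = B ^ A
w2 = w1 & B = (B ^ A) & B
w3 = w2 | B = ((B ^ A) & B) | B
w4 = B & w1 = B & (B ^ A)
w5 = ~(w3 ^ w4) = ~((((B ^ A) & B) | B) ^ (B & (B ^ A)))
At A=0, B=0: circuit gives 1, formula gives 0.

No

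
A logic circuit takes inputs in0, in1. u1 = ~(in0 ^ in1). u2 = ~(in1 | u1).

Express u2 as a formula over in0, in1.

~(in1 | (~(in0 ^ in1)))

u1 = ~(in0 ^ in1)
u2 = ~(in1 | u1) = ~(in1 | (~(in0 ^ in1)))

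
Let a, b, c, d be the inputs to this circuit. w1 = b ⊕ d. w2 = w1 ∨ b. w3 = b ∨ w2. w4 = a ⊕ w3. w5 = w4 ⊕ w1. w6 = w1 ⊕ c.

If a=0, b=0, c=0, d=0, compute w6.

0

w1 = 0 ⊕ 0 = 0
w6 = 0 ⊕ 0 = 0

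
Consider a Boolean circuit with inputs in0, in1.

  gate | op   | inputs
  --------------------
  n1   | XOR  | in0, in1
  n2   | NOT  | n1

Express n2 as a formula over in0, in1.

n1 = in0 XOR in1
n2 = NOT n1 = NOT (in0 XOR in1)

NOT (in0 XOR in1)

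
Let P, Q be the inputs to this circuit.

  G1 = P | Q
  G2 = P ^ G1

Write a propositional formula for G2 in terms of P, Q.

P ^ (P | Q)

G1 = P | Q
G2 = P ^ G1 = P ^ (P | Q)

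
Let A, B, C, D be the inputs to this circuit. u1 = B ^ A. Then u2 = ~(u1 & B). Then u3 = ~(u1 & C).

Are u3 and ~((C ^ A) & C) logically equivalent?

No

u1 = B ^ A
u3 = ~(u1 & C) = ~((B ^ A) & C)
At A=0, B=0, C=1, D=0: circuit gives 1, formula gives 0.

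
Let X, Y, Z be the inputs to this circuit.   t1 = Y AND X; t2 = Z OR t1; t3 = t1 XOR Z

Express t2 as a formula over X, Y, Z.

t1 = Y AND X
t2 = Z OR t1 = Z OR (Y AND X)

Z OR (Y AND X)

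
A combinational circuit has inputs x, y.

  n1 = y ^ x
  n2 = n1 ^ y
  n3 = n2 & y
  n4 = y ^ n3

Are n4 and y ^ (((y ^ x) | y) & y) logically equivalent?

n1 = y ^ x
n2 = n1 ^ y = (y ^ x) ^ y
n3 = n2 & y = ((y ^ x) ^ y) & y
n4 = y ^ n3 = y ^ (((y ^ x) ^ y) & y)
At x=0, y=1: circuit gives 1, formula gives 0.

No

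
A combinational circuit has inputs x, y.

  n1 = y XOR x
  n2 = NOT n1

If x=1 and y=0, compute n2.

0

n1 = 0 XOR 1 = 1
n2 = NOT 1 = 0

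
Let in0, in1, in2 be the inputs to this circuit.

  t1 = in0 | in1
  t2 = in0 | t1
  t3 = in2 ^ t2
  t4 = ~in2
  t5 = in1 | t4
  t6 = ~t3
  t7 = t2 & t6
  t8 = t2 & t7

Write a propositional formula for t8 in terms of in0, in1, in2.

(in0 | (in0 | in1)) & ((in0 | (in0 | in1)) & ~(in2 ^ (in0 | (in0 | in1))))

t1 = in0 | in1
t2 = in0 | t1 = in0 | (in0 | in1)
t3 = in2 ^ t2 = in2 ^ (in0 | (in0 | in1))
t6 = ~t3 = ~(in2 ^ (in0 | (in0 | in1)))
t7 = t2 & t6 = (in0 | (in0 | in1)) & ~(in2 ^ (in0 | (in0 | in1)))
t8 = t2 & t7 = (in0 | (in0 | in1)) & ((in0 | (in0 | in1)) & ~(in2 ^ (in0 | (in0 | in1))))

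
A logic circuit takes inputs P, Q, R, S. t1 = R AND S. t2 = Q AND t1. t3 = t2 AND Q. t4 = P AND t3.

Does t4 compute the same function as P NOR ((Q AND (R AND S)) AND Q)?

t1 = R AND S
t2 = Q AND t1 = Q AND (R AND S)
t3 = t2 AND Q = (Q AND (R AND S)) AND Q
t4 = P AND t3 = P AND ((Q AND (R AND S)) AND Q)
At P=0, Q=0, R=0, S=0: circuit gives 0, formula gives 1.

No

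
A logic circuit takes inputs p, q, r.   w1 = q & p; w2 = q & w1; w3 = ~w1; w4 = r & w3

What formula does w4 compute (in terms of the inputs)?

w1 = q & p
w3 = ~w1 = ~(q & p)
w4 = r & w3 = r & ~(q & p)

r & ~(q & p)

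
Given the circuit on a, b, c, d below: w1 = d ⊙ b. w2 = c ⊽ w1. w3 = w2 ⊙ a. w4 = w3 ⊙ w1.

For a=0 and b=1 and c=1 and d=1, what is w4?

w1 = 1 ⊙ 1 = 1
w2 = 1 ⊽ 1 = 0
w3 = 0 ⊙ 0 = 1
w4 = 1 ⊙ 1 = 1

1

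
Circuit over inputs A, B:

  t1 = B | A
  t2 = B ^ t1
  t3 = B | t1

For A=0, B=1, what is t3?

t1 = 1 | 0 = 1
t3 = 1 | 1 = 1

1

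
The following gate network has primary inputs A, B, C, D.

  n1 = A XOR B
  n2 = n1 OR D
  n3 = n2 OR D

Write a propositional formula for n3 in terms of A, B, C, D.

((A XOR B) OR D) OR D

n1 = A XOR B
n2 = n1 OR D = (A XOR B) OR D
n3 = n2 OR D = ((A XOR B) OR D) OR D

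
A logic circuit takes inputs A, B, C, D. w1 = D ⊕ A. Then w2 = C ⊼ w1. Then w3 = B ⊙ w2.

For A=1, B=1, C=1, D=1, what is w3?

w1 = 1 ⊕ 1 = 0
w2 = 1 ⊼ 0 = 1
w3 = 1 ⊙ 1 = 1

1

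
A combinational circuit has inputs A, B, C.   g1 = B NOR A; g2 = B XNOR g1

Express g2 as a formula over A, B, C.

B XNOR (B NOR A)

g1 = B NOR A
g2 = B XNOR g1 = B XNOR (B NOR A)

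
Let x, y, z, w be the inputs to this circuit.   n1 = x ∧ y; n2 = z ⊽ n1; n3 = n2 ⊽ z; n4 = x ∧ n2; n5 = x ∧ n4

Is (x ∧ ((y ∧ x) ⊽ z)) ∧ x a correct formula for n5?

Yes

n1 = x ∧ y
n2 = z ⊽ n1 = z ⊽ (x ∧ y)
n4 = x ∧ n2 = x ∧ (z ⊽ (x ∧ y))
n5 = x ∧ n4 = x ∧ (x ∧ (z ⊽ (x ∧ y)))
At x=0, y=0, z=0, w=0: circuit gives 0, formula gives 0.
At x=1, y=0, z=0, w=0: circuit gives 1, formula gives 1.
Agrees on all 16 inputs.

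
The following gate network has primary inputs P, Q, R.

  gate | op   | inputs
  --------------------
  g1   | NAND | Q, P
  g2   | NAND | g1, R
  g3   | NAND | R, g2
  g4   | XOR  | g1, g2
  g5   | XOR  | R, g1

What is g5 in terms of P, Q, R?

g1 = Q NAND P
g5 = R XOR g1 = R XOR (Q NAND P)

R XOR (Q NAND P)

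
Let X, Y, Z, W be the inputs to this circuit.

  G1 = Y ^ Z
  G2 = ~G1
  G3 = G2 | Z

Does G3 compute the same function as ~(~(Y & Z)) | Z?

No

G1 = Y ^ Z
G2 = ~G1 = ~(Y ^ Z)
G3 = G2 | Z = ~(Y ^ Z) | Z
At X=0, Y=0, Z=0, W=0: circuit gives 1, formula gives 0.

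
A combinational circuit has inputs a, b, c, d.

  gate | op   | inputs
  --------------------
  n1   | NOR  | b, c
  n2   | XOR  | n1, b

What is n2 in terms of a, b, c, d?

(b NOR c) XOR b

n1 = b NOR c
n2 = n1 XOR b = (b NOR c) XOR b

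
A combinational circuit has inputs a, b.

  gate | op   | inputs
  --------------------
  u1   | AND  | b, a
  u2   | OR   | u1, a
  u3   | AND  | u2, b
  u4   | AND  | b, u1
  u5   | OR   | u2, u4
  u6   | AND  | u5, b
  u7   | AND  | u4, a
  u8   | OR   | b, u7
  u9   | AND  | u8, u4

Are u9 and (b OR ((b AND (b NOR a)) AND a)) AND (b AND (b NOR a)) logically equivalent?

No

u1 = b AND a
u4 = b AND u1 = b AND (b AND a)
u7 = u4 AND a = (b AND (b AND a)) AND a
u8 = b OR u7 = b OR ((b AND (b AND a)) AND a)
u9 = u8 AND u4 = (b OR ((b AND (b AND a)) AND a)) AND (b AND (b AND a))
At a=1, b=1: circuit gives 1, formula gives 0.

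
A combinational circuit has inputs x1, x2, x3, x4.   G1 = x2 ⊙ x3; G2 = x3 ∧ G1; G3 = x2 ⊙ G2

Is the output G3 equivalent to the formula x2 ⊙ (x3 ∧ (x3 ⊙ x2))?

Yes

G1 = x2 ⊙ x3
G2 = x3 ∧ G1 = x3 ∧ (x2 ⊙ x3)
G3 = x2 ⊙ G2 = x2 ⊙ (x3 ∧ (x2 ⊙ x3))
At x1=0, x2=1, x3=0, x4=0: circuit gives 0, formula gives 0.
At x1=0, x2=0, x3=0, x4=0: circuit gives 1, formula gives 1.
Agrees on all 16 inputs.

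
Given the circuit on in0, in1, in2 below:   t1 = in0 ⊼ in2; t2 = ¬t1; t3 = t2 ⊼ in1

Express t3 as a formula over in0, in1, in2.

t1 = in0 ⊼ in2
t2 = ¬t1 = ¬(in0 ⊼ in2)
t3 = t2 ⊼ in1 = ¬(in0 ⊼ in2) ⊼ in1

¬(in0 ⊼ in2) ⊼ in1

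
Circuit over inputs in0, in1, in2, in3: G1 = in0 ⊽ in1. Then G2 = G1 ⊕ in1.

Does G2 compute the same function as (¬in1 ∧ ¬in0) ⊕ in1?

Yes

G1 = in0 ⊽ in1
G2 = G1 ⊕ in1 = (in0 ⊽ in1) ⊕ in1
At in0=1, in1=0, in2=0, in3=0: circuit gives 0, formula gives 0.
At in0=0, in1=0, in2=0, in3=0: circuit gives 1, formula gives 1.
Agrees on all 16 inputs.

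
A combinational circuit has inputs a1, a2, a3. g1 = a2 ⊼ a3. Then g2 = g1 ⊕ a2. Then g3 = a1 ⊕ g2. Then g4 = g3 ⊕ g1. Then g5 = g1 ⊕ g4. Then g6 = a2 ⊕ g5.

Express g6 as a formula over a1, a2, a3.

a2 ⊕ ((a2 ⊼ a3) ⊕ ((a1 ⊕ ((a2 ⊼ a3) ⊕ a2)) ⊕ (a2 ⊼ a3)))

g1 = a2 ⊼ a3
g2 = g1 ⊕ a2 = (a2 ⊼ a3) ⊕ a2
g3 = a1 ⊕ g2 = a1 ⊕ ((a2 ⊼ a3) ⊕ a2)
g4 = g3 ⊕ g1 = (a1 ⊕ ((a2 ⊼ a3) ⊕ a2)) ⊕ (a2 ⊼ a3)
g5 = g1 ⊕ g4 = (a2 ⊼ a3) ⊕ ((a1 ⊕ ((a2 ⊼ a3) ⊕ a2)) ⊕ (a2 ⊼ a3))
g6 = a2 ⊕ g5 = a2 ⊕ ((a2 ⊼ a3) ⊕ ((a1 ⊕ ((a2 ⊼ a3) ⊕ a2)) ⊕ (a2 ⊼ a3)))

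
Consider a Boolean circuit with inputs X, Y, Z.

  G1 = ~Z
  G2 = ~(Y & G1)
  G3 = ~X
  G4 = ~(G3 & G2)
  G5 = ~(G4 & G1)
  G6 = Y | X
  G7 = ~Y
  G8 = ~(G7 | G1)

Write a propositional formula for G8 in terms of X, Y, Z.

~(~Y | ~Z)

G1 = ~Z
G7 = ~Y
G8 = ~(G7 | G1) = ~(~Y | ~Z)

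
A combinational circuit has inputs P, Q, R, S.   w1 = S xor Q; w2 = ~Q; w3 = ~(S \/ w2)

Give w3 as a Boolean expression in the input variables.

w2 = ~Q
w3 = ~(S \/ w2) = ~(S \/ ~Q)

~(S \/ ~Q)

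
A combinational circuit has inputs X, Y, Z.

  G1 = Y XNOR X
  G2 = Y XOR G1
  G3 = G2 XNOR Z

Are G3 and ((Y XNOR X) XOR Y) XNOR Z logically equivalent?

G1 = Y XNOR X
G2 = Y XOR G1 = Y XOR (Y XNOR X)
G3 = G2 XNOR Z = (Y XOR (Y XNOR X)) XNOR Z
At X=0, Y=0, Z=0: circuit gives 0, formula gives 0.
At X=0, Y=0, Z=1: circuit gives 1, formula gives 1.
Agrees on all 8 inputs.

Yes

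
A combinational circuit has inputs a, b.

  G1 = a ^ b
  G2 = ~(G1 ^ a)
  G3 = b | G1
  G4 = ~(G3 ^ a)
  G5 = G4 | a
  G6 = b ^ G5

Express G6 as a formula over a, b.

G1 = a ^ b
G3 = b | G1 = b | (a ^ b)
G4 = ~(G3 ^ a) = ~((b | (a ^ b)) ^ a)
G5 = G4 | a = (~((b | (a ^ b)) ^ a)) | a
G6 = b ^ G5 = b ^ ((~((b | (a ^ b)) ^ a)) | a)

b ^ ((~((b | (a ^ b)) ^ a)) | a)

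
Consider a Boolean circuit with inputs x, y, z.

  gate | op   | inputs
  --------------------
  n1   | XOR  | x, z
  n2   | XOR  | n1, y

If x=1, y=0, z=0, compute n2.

n1 = 1 XOR 0 = 1
n2 = 1 XOR 0 = 1

1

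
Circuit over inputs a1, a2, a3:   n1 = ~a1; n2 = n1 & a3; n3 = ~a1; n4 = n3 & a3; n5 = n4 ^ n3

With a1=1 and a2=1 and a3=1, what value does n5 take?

0

n3 = ~1 = 0
n4 = 0 & 1 = 0
n5 = 0 ^ 0 = 0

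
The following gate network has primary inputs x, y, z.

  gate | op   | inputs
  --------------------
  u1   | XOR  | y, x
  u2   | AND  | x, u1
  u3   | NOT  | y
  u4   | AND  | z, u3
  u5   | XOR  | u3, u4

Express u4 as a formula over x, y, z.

z AND NOT y

u3 = NOT y
u4 = z AND u3 = z AND NOT y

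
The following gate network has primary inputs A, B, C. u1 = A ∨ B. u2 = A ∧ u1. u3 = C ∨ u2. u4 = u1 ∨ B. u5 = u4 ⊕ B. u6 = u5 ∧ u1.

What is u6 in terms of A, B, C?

(((A ∨ B) ∨ B) ⊕ B) ∧ (A ∨ B)

u1 = A ∨ B
u4 = u1 ∨ B = (A ∨ B) ∨ B
u5 = u4 ⊕ B = ((A ∨ B) ∨ B) ⊕ B
u6 = u5 ∧ u1 = (((A ∨ B) ∨ B) ⊕ B) ∧ (A ∨ B)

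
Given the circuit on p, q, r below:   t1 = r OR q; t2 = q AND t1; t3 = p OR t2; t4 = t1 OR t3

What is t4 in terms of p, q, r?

t1 = r OR q
t2 = q AND t1 = q AND (r OR q)
t3 = p OR t2 = p OR (q AND (r OR q))
t4 = t1 OR t3 = (r OR q) OR (p OR (q AND (r OR q)))

(r OR q) OR (p OR (q AND (r OR q)))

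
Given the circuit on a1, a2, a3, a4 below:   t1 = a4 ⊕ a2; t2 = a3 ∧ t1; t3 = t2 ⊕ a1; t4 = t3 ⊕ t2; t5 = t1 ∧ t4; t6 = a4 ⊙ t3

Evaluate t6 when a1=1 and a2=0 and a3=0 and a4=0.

t1 = 0 ⊕ 0 = 0
t2 = 0 ∧ 0 = 0
t3 = 0 ⊕ 1 = 1
t6 = 0 ⊙ 1 = 0

0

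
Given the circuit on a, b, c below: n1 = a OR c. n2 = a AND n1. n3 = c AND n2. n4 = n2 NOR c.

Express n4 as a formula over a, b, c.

(a AND (a OR c)) NOR c

n1 = a OR c
n2 = a AND n1 = a AND (a OR c)
n4 = n2 NOR c = (a AND (a OR c)) NOR c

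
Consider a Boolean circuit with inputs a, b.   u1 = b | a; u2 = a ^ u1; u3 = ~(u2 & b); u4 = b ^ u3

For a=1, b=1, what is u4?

u1 = 1 | 1 = 1
u2 = 1 ^ 1 = 0
u3 = ~(0 & 1) = 1
u4 = 1 ^ 1 = 0

0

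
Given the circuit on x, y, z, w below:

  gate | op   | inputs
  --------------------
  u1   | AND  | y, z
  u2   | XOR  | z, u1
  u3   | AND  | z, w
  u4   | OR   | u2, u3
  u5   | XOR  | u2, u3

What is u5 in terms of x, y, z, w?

(z XOR (y AND z)) XOR (z AND w)

u1 = y AND z
u2 = z XOR u1 = z XOR (y AND z)
u3 = z AND w
u5 = u2 XOR u3 = (z XOR (y AND z)) XOR (z AND w)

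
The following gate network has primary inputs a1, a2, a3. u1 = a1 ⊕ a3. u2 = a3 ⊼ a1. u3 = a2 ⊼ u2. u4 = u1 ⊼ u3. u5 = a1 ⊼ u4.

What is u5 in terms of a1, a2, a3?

a1 ⊼ ((a1 ⊕ a3) ⊼ (a2 ⊼ (a3 ⊼ a1)))

u1 = a1 ⊕ a3
u2 = a3 ⊼ a1
u3 = a2 ⊼ u2 = a2 ⊼ (a3 ⊼ a1)
u4 = u1 ⊼ u3 = (a1 ⊕ a3) ⊼ (a2 ⊼ (a3 ⊼ a1))
u5 = a1 ⊼ u4 = a1 ⊼ ((a1 ⊕ a3) ⊼ (a2 ⊼ (a3 ⊼ a1)))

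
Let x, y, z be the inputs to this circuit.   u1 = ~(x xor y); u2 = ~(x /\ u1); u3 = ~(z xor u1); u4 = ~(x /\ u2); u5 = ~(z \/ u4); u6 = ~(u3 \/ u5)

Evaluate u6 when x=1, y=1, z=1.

0

u1 = ~(1 xor 1) = 1
u2 = ~(1 /\ 1) = 0
u3 = ~(1 xor 1) = 1
u4 = ~(1 /\ 0) = 1
u5 = ~(1 \/ 1) = 0
u6 = ~(1 \/ 0) = 0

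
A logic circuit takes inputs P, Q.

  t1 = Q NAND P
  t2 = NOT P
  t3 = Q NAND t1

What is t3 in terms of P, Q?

Q NAND (Q NAND P)

t1 = Q NAND P
t3 = Q NAND t1 = Q NAND (Q NAND P)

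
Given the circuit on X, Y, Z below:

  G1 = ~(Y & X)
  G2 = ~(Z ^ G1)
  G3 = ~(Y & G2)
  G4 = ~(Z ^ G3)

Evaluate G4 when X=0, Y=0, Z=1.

1

G1 = ~(0 & 0) = 1
G2 = ~(1 ^ 1) = 1
G3 = ~(0 & 1) = 1
G4 = ~(1 ^ 1) = 1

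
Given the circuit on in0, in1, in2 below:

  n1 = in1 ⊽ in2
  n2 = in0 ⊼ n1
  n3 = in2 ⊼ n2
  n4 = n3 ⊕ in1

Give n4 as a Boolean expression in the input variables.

n1 = in1 ⊽ in2
n2 = in0 ⊼ n1 = in0 ⊼ (in1 ⊽ in2)
n3 = in2 ⊼ n2 = in2 ⊼ (in0 ⊼ (in1 ⊽ in2))
n4 = n3 ⊕ in1 = (in2 ⊼ (in0 ⊼ (in1 ⊽ in2))) ⊕ in1

(in2 ⊼ (in0 ⊼ (in1 ⊽ in2))) ⊕ in1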